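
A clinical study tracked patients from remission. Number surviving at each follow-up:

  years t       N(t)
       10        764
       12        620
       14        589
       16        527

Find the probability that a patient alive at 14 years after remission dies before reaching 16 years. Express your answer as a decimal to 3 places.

P(die before 16 | alive at 14) = 1 − N(16)/N(14) = 1 − 527/589 = (62)/589 = 0.105263.

0.105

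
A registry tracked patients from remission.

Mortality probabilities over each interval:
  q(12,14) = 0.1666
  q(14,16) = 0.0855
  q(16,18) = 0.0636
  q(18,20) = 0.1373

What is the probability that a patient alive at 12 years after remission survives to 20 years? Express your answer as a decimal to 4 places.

0.6157

Chaining the interval survival probabilities: (1 − 0.1666) × (1 − 0.0855) × (1 − 0.0636) × (1 − 0.1373).
= 0.8334 × 0.9145 × 0.9364 × 0.8627 = 0.615685.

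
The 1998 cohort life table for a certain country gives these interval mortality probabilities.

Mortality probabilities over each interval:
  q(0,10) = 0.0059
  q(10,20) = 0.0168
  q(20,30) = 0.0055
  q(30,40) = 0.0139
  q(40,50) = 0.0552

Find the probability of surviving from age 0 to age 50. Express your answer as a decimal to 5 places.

0.90560

Survival from 0 to 50 is the product of surviving each interval: (1 − 0.0059) × (1 − 0.0168) × (1 − 0.0055) × (1 − 0.0139) × (1 − 0.0552).
= 0.9941 × 0.9832 × 0.9945 × 0.9861 × 0.9448 = 0.905602.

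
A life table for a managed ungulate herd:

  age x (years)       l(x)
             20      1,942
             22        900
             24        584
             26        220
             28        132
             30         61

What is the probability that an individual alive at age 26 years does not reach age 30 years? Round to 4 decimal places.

0.7227

P(die before 30 | alive at 26) = 1 − l(30)/l(26) = 1 − 61/220 = (159)/220 = 0.722727.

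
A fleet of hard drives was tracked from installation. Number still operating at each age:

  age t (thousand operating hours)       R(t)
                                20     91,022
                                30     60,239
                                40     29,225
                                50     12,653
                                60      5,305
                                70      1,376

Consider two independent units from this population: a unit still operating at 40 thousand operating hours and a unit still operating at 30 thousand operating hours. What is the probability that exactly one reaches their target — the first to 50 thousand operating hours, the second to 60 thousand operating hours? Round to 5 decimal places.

0.44476

p₁ = R(50)/R(40) = 12,653/29,225 = 0.432951; p₂ = R(60)/R(30) = 5,305/60,239 = 0.088066.
P(exactly one) = p₁(1−p₂) + (1−p₁)p₂ = 0.394823 + 0.049938 = 0.444760.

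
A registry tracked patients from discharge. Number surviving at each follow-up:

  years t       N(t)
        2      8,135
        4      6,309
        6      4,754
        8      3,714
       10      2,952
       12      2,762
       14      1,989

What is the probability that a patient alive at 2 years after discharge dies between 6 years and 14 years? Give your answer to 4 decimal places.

0.3399

This is the probability of reaching 6 but not 14, conditional on being alive at 2: (N(6) − N(14)) / N(2).
= (4,754 − 1,989) / 8,135 = 2,765 / 8,135 = 0.339889.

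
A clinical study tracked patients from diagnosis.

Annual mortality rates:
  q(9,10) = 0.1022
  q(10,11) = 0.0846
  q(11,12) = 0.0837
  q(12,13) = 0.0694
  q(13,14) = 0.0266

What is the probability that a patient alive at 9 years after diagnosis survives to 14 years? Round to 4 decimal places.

0.6822

Survival from 9 to 14 is the product of surviving each interval: (1 − 0.1022) × (1 − 0.0846) × (1 − 0.0837) × (1 − 0.0694) × (1 − 0.0266).
= 0.8978 × 0.9154 × 0.9163 × 0.9306 × 0.9734 = 0.682154.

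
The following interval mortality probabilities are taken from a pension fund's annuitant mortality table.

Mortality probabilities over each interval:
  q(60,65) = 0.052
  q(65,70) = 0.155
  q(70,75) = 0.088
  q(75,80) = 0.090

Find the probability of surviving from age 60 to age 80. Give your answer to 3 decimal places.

0.665

Chaining the interval survival probabilities: (1 − 0.052) × (1 − 0.155) × (1 − 0.088) × (1 − 0.090).
= 0.948 × 0.845 × 0.912 × 0.910 = 0.664816.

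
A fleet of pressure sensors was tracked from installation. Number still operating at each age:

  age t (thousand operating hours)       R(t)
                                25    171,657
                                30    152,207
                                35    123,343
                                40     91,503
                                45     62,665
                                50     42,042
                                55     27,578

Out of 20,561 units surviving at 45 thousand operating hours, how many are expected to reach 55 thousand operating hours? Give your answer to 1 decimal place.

The relevant probability is 27,578/62,665 = 0.440086.
Expected number = 20,561 × 0.440086 = 9048.6.

9048.6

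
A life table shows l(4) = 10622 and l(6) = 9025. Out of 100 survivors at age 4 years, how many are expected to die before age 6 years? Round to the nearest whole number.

15

The relevant probability is 1 − 9025/10622 = 0.150348.
Expected number = 100 × 0.150348 = 15.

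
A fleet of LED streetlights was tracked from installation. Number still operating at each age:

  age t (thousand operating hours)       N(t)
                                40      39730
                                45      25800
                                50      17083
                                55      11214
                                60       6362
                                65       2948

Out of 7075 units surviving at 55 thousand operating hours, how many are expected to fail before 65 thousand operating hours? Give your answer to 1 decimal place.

5215.1

The relevant probability is 1 − 2948/11214 = 0.737114.
Expected number = 7075 × 0.737114 = 5215.1.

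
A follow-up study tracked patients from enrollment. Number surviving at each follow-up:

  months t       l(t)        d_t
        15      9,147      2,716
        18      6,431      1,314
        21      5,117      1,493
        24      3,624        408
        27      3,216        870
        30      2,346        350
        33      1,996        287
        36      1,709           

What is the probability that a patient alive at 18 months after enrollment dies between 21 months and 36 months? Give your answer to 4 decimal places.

0.5299

This is the probability of reaching 21 but not 36, conditional on being alive at 18: (l(21) − l(36)) / l(18).
= (5,117 − 1,709) / 6,431 = 3,408 / 6,431 = 0.529933.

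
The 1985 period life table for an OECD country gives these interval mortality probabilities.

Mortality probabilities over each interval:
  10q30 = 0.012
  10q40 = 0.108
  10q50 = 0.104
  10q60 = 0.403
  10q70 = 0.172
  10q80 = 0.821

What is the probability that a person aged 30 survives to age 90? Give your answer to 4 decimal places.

Survival from 30 to 90 is the product of surviving each interval: (1 − 0.012) × (1 − 0.108) × (1 − 0.104) × (1 − 0.403) × (1 − 0.172) × (1 − 0.821).
= 0.988 × 0.892 × 0.896 × 0.597 × 0.828 × 0.179 = 0.069869.

0.0699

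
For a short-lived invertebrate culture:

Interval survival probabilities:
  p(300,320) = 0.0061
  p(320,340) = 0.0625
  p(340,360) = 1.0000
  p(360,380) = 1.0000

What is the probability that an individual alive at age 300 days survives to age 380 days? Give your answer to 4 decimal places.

0.0004

The overall survival probability is 0.0061 × 0.0625 × 1.0000 × 1.0000.
= 0.000381.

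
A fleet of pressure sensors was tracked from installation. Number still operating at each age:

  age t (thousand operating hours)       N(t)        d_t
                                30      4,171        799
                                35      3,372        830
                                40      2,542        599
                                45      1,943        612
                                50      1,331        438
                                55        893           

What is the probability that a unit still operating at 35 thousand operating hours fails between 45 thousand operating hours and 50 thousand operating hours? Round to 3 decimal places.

This is the probability of reaching 45 but not 50, conditional on being operational at 35: (N(45) − N(50)) / N(35).
= (1,943 − 1,331) / 3,372 = 612 / 3,372 = 0.181495.

0.181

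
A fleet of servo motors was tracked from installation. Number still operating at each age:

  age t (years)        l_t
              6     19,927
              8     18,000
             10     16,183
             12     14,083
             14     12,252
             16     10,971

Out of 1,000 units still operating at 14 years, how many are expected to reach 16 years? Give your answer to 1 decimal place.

The relevant probability is 10,971/12,252 = 0.895446.
Expected number = 1,000 × 0.895446 = 895.4.

895.4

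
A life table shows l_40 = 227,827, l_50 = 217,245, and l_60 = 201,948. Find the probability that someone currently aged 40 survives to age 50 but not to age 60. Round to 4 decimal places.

We want 10|10q40 = (l_50 − l_60)/l_40.
This is the probability of reaching 50 but not 60, conditional on being alive at 40: (l_50 − l_60) / l_40.
= (217,245 − 201,948) / 227,827 = 15,297 / 227,827 = 0.067143.

0.0671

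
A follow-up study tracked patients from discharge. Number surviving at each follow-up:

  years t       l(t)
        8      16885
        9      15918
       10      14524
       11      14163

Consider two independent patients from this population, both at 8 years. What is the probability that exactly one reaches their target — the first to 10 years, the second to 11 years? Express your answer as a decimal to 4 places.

p₁ = l(10)/l(8) = 14524/16885 = 0.860172; p₂ = l(11)/l(8) = 14163/16885 = 0.838792.
P(exactly one) = p₁(1−p₂) + (1−p₁)p₂ = 0.138667 + 0.117287 = 0.255953.

0.2560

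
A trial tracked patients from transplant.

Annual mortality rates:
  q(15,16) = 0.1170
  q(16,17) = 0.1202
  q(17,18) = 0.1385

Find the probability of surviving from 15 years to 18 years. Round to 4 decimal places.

0.6693

Chaining the interval survival probabilities: (1 − 0.1170) × (1 − 0.1202) × (1 − 0.1385).
= 0.8830 × 0.8798 × 0.8615 = 0.669268.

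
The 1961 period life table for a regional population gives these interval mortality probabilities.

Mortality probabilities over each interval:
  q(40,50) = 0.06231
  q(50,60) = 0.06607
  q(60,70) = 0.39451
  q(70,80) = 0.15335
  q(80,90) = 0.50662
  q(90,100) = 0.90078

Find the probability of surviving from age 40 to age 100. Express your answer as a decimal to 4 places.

Survival from 40 to 100 is the product of surviving each interval: (1 − 0.06231) × (1 − 0.06607) × (1 − 0.39451) × (1 − 0.15335) × (1 − 0.50662) × (1 − 0.90078).
= 0.93769 × 0.93393 × 0.60549 × 0.84665 × 0.49338 × 0.09922 = 0.021977.

0.0220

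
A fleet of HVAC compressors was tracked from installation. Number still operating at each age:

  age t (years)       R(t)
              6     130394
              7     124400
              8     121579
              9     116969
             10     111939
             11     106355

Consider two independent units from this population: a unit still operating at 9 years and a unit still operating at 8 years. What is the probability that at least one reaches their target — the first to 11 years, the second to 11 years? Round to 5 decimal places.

0.98864

p₁ = R(11)/R(9) = 106355/116969 = 0.909258; p₂ = R(11)/R(8) = 106355/121579 = 0.874781.
P(at least one) = 1 − (1−p₁)(1−p₂) = 1 − 0.090742 × 0.125219 = 0.988637.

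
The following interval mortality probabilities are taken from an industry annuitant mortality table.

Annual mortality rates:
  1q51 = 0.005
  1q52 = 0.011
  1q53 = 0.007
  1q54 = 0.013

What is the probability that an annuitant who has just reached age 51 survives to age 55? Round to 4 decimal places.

Survival from 51 to 55 is the product of surviving each interval: (1 − 0.005) × (1 − 0.011) × (1 − 0.007) × (1 − 0.013).
= 0.995 × 0.989 × 0.993 × 0.987 = 0.964463.

0.9645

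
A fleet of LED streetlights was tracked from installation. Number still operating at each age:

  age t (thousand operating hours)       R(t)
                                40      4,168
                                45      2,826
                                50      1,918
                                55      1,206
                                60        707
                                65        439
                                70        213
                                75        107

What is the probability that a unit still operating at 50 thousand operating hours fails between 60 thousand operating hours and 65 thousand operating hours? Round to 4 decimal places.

0.1397

This is the probability of reaching 60 but not 65, conditional on being operational at 50: (R(60) − R(65)) / R(50).
= (707 − 439) / 1,918 = 268 / 1,918 = 0.139729.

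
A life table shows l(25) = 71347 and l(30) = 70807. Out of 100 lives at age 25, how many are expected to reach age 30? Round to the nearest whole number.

99

The relevant probability is 70807/71347 = 0.992431.
Expected number = 100 × 0.992431 = 99.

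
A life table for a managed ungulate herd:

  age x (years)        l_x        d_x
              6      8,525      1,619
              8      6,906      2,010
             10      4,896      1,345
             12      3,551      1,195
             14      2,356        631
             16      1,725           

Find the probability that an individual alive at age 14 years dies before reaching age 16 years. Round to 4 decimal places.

P(die before 16 | alive at 14) = 1 − l_16/l_14 = 1 − 1,725/2,356 = (631)/2,356 = 0.267827.

0.2678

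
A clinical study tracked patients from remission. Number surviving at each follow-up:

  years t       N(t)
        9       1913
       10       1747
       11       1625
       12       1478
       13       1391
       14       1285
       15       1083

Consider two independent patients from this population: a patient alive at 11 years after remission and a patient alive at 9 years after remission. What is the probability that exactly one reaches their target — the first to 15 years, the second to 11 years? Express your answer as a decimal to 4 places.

0.3837

p₁ = N(15)/N(11) = 1083/1625 = 0.666462; p₂ = N(11)/N(9) = 1625/1913 = 0.849451.
P(exactly one) = p₁(1−p₂) + (1−p₁)p₂ = 0.100335 + 0.283324 = 0.383659.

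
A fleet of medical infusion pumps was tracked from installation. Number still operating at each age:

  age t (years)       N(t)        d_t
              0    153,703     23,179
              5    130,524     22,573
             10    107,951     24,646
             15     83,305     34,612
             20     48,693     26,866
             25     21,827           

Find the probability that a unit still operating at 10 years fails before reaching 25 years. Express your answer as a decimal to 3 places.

0.798

P(fail before 25 | operational at 10) = 1 − N(25)/N(10) = 1 − 21,827/107,951 = (86,124)/107,951 = 0.797806.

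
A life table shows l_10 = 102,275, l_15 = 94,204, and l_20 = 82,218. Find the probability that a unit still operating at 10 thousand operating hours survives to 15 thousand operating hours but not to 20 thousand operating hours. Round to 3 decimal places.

0.117

This is the probability of reaching 15 but not 20, conditional on being operational at 10: (l_15 − l_20) / l_10.
= (94,204 − 82,218) / 102,275 = 11,986 / 102,275 = 0.117194.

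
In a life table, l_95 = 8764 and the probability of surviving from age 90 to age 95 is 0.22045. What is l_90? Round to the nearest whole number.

39755

l_90 = l_95 / p = 8764 / 0.22045 = 39755.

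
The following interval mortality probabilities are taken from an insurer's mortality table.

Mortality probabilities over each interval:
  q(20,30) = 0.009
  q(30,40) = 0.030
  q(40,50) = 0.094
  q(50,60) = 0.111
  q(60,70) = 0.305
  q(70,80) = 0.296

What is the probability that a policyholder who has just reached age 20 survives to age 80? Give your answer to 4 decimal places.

P(survive 20→80) = (1 − 0.009) × (1 − 0.030) × (1 − 0.094) × (1 − 0.111) × (1 − 0.305) × (1 − 0.296).
= 0.991 × 0.970 × 0.906 × 0.889 × 0.695 × 0.704 = 0.378820.

0.3788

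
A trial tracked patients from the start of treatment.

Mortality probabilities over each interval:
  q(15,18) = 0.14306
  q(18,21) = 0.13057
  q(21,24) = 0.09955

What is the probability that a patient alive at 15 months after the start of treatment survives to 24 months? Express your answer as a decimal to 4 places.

The overall survival probability is (1 − 0.14306) × (1 − 0.13057) × (1 − 0.09955).
= 0.85694 × 0.86943 × 0.90045 = 0.670880.

0.6709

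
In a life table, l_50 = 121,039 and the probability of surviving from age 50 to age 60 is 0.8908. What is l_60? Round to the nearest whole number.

107822

l_60 = l_50 × p = 121,039 × 0.8908 = 107822.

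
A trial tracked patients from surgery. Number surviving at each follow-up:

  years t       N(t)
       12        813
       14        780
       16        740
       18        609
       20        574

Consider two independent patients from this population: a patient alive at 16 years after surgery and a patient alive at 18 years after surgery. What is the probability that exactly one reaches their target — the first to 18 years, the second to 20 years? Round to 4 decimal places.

0.2142

p₁ = N(18)/N(16) = 609/740 = 0.822973; p₂ = N(20)/N(18) = 574/609 = 0.942529.
P(exactly one) = p₁(1−p₂) + (1−p₁)p₂ = 0.047297 + 0.166853 = 0.214150.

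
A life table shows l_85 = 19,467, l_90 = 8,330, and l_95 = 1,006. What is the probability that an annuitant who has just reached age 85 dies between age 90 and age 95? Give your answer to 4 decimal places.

We want 5|5q85 = (l_90 − l_95)/l_85.
This is the probability of reaching 90 but not 95, conditional on being alive at 85: (l_90 − l_95) / l_85.
= (8,330 − 1,006) / 19,467 = 7,324 / 19,467 = 0.376226.

0.3762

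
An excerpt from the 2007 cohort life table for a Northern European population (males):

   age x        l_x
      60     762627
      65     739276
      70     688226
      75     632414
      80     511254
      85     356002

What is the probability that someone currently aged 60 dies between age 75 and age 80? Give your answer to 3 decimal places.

0.159

We want 15|5q60 = (l_75 − l_80)/l_60.
This is the probability of reaching 75 but not 80, conditional on being alive at 60: (l_75 − l_80) / l_60.
= (632414 − 511254) / 762627 = 121160 / 762627 = 0.158872.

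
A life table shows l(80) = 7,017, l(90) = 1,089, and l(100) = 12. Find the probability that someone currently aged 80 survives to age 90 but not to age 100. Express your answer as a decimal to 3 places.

0.153

This is the probability of reaching 90 but not 100, conditional on being alive at 80: (l(90) − l(100)) / l(80).
= (1,089 − 12) / 7,017 = 1,077 / 7,017 = 0.153484.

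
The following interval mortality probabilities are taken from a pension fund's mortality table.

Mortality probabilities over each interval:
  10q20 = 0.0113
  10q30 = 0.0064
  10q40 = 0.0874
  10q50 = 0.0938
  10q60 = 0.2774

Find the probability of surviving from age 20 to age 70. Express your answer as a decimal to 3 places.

The overall survival probability is (1 − 0.0113) × (1 − 0.0064) × (1 − 0.0874) × (1 − 0.0938) × (1 − 0.2774).
= 0.9887 × 0.9936 × 0.9126 × 0.9062 × 0.7226 = 0.587055.

0.587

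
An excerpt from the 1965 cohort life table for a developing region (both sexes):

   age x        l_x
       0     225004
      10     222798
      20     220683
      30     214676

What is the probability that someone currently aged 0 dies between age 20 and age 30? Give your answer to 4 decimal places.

0.0267

This is the probability of reaching 20 but not 30, conditional on being alive at 0: (l_20 − l_30) / l_0.
= (220683 − 214676) / 225004 = 6007 / 225004 = 0.026697.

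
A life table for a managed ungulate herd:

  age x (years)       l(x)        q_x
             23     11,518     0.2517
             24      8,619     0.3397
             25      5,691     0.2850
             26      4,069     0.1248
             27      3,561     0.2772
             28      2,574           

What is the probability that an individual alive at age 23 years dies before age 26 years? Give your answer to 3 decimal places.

P(die before 26 | alive at 23) = 1 − l(26)/l(23) = 1 − 4,069/11,518 = (7,449)/11,518 = 0.646727.

0.647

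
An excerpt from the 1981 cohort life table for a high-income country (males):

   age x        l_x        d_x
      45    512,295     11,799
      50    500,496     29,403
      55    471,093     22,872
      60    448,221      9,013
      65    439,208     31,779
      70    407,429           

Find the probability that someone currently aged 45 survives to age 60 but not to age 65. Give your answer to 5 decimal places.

0.01759

We want 15|5q45 = (l_60 − l_65)/l_45.
This is the probability of reaching 60 but not 65, conditional on being alive at 45: (l_60 − l_65) / l_45.
= (448,221 − 439,208) / 512,295 = 9,013 / 512,295 = 0.017593.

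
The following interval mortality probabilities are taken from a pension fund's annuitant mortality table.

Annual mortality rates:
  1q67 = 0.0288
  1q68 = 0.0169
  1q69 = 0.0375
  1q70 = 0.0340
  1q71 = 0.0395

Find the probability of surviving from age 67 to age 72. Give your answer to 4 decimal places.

Chaining the interval survival probabilities: (1 − 0.0288) × (1 − 0.0169) × (1 − 0.0375) × (1 − 0.0340) × (1 − 0.0395).
= 0.9712 × 0.9831 × 0.9625 × 0.9660 × 0.9605 = 0.852671.

0.8527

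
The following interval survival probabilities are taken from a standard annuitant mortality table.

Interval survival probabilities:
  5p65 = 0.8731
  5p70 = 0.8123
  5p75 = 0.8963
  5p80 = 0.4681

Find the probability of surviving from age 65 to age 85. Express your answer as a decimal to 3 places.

0.298

Survival from 65 to 85 is the product of surviving each interval: 0.8731 × 0.8123 × 0.8963 × 0.4681.
= 0.297559.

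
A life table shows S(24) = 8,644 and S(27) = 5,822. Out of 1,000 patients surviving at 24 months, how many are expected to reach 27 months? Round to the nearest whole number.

674

The relevant probability is 5,822/8,644 = 0.673531.
Expected number = 1,000 × 0.673531 = 674.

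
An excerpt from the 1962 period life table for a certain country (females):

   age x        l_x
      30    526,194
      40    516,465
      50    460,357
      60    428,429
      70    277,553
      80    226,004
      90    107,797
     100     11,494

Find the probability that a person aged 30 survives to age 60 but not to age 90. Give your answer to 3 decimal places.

0.609

We want 30|30q30 = (l_60 − l_90)/l_30.
This is the probability of reaching 60 but not 90, conditional on being alive at 30: (l_60 − l_90) / l_30.
= (428,429 − 107,797) / 526,194 = 320,632 / 526,194 = 0.609342.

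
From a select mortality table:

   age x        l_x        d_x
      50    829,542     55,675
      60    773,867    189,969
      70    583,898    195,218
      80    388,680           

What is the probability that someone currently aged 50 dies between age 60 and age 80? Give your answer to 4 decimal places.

0.4643

We want 10|20q50 = (l_60 − l_80)/l_50.
This is the probability of reaching 60 but not 80, conditional on being alive at 50: (l_60 − l_80) / l_50.
= (773,867 − 388,680) / 829,542 = 385,187 / 829,542 = 0.464337.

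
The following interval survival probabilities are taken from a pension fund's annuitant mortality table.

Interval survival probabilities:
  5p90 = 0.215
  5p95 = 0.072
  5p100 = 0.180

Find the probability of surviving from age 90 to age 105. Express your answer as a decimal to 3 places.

Survival from 90 to 105 is the product of surviving each interval: 0.215 × 0.072 × 0.180.
= 0.002786.

0.003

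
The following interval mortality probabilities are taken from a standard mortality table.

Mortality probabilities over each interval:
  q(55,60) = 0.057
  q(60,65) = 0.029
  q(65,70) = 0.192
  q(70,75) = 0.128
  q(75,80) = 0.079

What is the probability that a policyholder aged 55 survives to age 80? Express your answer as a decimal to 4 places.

Survival from 55 to 80 is the product of surviving each interval: (1 − 0.057) × (1 − 0.029) × (1 − 0.192) × (1 − 0.128) × (1 − 0.079).
= 0.943 × 0.971 × 0.808 × 0.872 × 0.921 = 0.594181.

0.5942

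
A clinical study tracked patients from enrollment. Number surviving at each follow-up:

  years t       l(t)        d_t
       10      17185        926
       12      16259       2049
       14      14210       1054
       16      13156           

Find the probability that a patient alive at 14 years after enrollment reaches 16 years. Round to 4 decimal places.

0.9258

The conditional survival probability is l(16)/l(14) = 13156/14210 = 0.925827.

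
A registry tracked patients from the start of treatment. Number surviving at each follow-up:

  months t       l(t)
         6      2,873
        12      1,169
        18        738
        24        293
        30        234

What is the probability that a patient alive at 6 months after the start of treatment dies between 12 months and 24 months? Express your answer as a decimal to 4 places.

0.3049

This is the probability of reaching 12 but not 24, conditional on being alive at 6: (l(12) − l(24)) / l(6).
= (1,169 − 293) / 2,873 = 876 / 2,873 = 0.304908.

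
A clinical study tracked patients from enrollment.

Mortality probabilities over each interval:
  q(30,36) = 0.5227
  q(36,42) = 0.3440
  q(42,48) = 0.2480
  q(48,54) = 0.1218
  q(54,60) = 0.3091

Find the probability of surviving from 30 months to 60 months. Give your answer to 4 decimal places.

The overall survival probability is (1 − 0.5227) × (1 − 0.3440) × (1 − 0.2480) × (1 − 0.1218) × (1 − 0.3091).
= 0.4773 × 0.6560 × 0.7520 × 0.8782 × 0.6909 = 0.142864.

0.1429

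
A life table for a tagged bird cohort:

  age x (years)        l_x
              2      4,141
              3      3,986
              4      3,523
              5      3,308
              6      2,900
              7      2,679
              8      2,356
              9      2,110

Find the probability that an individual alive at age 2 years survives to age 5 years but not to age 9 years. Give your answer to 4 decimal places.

This is the probability of reaching 5 but not 9, conditional on being alive at 2: (l_5 − l_9) / l_2.
= (3,308 − 2,110) / 4,141 = 1,198 / 4,141 = 0.289302.

0.2893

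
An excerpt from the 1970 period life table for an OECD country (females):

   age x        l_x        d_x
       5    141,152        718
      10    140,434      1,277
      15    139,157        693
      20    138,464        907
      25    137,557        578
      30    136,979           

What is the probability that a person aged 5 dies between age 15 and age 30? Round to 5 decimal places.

0.01543

This is the probability of reaching 15 but not 30, conditional on being alive at 5: (l_15 − l_30) / l_5.
= (139,157 − 136,979) / 141,152 = 2,178 / 141,152 = 0.015430.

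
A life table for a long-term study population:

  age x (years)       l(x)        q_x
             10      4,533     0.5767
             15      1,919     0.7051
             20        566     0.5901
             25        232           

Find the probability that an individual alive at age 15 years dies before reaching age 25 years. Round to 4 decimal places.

0.8791

P(die before 25 | alive at 15) = 1 − l(25)/l(15) = 1 − 232/1,919 = (1,687)/1,919 = 0.879104.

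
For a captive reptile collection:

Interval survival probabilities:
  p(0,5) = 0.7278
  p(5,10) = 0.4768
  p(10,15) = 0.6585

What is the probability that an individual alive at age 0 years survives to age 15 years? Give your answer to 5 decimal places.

0.22851

Survival from 0 to 15 is the product of surviving each interval: 0.7278 × 0.4768 × 0.6585.
= 0.228509.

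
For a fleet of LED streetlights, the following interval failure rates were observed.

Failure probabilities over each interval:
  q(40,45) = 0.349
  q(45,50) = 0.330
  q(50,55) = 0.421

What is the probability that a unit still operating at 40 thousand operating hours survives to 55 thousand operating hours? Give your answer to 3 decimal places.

0.253

The overall survival probability is (1 − 0.349) × (1 − 0.330) × (1 − 0.421).
= 0.651 × 0.670 × 0.579 = 0.252542.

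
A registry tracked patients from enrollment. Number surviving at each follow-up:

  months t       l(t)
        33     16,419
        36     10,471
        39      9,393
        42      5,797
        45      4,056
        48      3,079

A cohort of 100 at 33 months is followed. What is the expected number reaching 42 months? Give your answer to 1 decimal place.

35.3

The relevant probability is 5,797/16,419 = 0.353067.
Expected number = 100 × 0.353067 = 35.3.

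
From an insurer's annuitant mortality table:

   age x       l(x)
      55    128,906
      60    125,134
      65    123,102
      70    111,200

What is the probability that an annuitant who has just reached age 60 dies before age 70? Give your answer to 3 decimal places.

P(die before 70 | alive at 60) = 1 − l(70)/l(60) = 1 − 111,200/125,134 = (13,934)/125,134 = 0.111353.

0.111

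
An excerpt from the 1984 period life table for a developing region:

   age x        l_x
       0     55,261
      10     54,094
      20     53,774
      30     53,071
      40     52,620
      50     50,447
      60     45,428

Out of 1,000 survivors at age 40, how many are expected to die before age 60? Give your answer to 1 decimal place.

136.7

The relevant probability is 1 − 45,428/52,620 = 0.136678.
Expected number = 1,000 × 0.136678 = 136.7.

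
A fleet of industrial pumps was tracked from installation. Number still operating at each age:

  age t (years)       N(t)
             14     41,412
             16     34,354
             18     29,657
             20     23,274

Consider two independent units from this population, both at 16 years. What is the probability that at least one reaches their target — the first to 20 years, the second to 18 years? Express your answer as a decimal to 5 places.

p₁ = N(20)/N(16) = 23,274/34,354 = 0.677476; p₂ = N(18)/N(16) = 29,657/34,354 = 0.863276.
P(at least one) = 1 − (1−p₁)(1−p₂) = 1 − 0.322524 × 0.136724 = 0.955903.

0.95590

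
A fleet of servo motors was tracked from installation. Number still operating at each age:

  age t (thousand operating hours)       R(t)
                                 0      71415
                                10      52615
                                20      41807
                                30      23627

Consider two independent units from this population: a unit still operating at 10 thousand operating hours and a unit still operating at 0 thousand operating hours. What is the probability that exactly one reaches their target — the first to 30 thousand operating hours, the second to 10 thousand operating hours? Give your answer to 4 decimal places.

0.5241

p₁ = R(30)/R(10) = 23627/52615 = 0.449054; p₂ = R(10)/R(0) = 52615/71415 = 0.736750.
P(exactly one) = p₁(1−p₂) + (1−p₁)p₂ = 0.118213 + 0.405909 = 0.524123.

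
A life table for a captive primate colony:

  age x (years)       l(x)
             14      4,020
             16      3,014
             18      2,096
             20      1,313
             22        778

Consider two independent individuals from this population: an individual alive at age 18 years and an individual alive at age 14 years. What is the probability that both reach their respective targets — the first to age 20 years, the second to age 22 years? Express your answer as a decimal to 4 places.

p₁ = l(20)/l(18) = 1,313/2,096 = 0.626431; p₂ = l(22)/l(14) = 778/4,020 = 0.193532.
P(both) = p₁ × p₂ = 0.626431 × 0.193532 = 0.121234.

0.1212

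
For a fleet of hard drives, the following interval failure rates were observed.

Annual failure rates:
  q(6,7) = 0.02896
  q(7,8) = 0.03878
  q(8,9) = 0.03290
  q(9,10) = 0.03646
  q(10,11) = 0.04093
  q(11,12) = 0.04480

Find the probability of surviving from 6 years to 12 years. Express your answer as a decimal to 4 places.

P(survive 6→12) = (1 − 0.02896) × (1 − 0.03878) × (1 − 0.03290) × (1 − 0.03646) × (1 − 0.04093) × (1 − 0.04480).
= 0.97104 × 0.96122 × 0.96710 × 0.96354 × 0.95907 × 0.95520 = 0.796793.

0.7968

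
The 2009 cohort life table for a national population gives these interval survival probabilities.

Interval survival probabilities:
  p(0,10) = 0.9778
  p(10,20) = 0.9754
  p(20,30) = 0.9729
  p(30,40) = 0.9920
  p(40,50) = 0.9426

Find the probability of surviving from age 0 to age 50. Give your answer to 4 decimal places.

0.8676

Chaining the interval survival probabilities: 0.9778 × 0.9754 × 0.9729 × 0.9920 × 0.9426.
= 0.867641.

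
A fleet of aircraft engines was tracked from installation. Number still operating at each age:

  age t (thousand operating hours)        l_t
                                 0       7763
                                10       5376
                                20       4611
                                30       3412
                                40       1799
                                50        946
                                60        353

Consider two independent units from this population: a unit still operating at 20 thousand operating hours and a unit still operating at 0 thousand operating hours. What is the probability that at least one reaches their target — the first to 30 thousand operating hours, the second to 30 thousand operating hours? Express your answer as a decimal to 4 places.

p₁ = l_30/l_20 = 3412/4611 = 0.739970; p₂ = l_30/l_0 = 3412/7763 = 0.439521.
P(at least one) = 1 − (1−p₁)(1−p₂) = 1 − 0.260030 × 0.560479 = 0.854259.

0.8543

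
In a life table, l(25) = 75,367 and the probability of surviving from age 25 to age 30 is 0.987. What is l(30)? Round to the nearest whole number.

74387

l(30) = l(25) × p = 75,367 × 0.987 = 74387.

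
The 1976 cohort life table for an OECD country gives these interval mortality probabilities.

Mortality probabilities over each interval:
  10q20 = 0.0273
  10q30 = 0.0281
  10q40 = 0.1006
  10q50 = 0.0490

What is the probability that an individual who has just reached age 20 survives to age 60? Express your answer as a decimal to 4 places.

0.8086

Survival from 20 to 60 is the product of surviving each interval: (1 − 0.0273) × (1 − 0.0281) × (1 − 0.1006) × (1 − 0.0490).
= 0.9727 × 0.9719 × 0.8994 × 0.9510 = 0.808600.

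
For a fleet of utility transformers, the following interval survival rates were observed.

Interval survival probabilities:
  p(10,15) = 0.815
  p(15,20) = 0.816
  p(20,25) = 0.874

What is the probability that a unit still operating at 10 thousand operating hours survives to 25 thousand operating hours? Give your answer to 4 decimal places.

The overall survival probability is 0.815 × 0.816 × 0.874.
= 0.581245.

0.5812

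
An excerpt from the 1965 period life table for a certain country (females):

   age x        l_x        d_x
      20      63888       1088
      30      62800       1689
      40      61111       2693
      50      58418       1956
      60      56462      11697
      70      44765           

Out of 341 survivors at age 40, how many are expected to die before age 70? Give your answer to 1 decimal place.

91.2

The relevant probability is 1 − 44765/61111 = 0.267480.
Expected number = 341 × 0.267480 = 91.2.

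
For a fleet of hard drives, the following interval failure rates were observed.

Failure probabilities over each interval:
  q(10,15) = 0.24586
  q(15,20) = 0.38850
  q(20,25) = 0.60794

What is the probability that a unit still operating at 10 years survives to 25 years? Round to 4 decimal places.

P(survive 10→25) = (1 − 0.24586) × (1 − 0.38850) × (1 − 0.60794).
= 0.75414 × 0.61150 × 0.39206 = 0.180801.

0.1808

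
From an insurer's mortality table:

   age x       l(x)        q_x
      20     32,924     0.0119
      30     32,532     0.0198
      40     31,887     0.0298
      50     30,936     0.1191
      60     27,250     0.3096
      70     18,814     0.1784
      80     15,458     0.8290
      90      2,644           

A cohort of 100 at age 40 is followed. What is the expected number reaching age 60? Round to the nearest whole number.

85

The relevant probability is 27,250/31,887 = 0.854580.
Expected number = 100 × 0.854580 = 85.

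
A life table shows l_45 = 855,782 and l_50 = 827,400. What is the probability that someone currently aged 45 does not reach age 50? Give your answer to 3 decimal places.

P(die before 50 | alive at 45) = 1 − l_50/l_45 = 1 − 827,400/855,782 = (28,382)/855,782 = 0.033165.

0.033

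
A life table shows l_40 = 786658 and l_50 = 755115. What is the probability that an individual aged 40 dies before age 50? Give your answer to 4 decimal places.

P(die before 50 | alive at 40) = 1 − l_50/l_40 = 1 − 755115/786658 = (31543)/786658 = 0.040097.

0.0401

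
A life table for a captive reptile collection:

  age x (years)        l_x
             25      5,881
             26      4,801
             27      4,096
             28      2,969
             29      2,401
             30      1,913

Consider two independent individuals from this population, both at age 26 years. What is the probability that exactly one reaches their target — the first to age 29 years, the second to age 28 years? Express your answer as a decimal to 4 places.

p₁ = l_29/l_26 = 2,401/4,801 = 0.500104; p₂ = l_28/l_26 = 2,969/4,801 = 0.618413.
P(exactly one) = p₁(1−p₂) + (1−p₁)p₂ = 0.190833 + 0.309142 = 0.499975.

0.5000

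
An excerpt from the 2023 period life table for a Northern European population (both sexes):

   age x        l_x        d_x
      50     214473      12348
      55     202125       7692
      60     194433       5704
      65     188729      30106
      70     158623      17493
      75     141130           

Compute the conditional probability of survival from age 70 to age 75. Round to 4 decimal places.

The conditional survival probability is l_75/l_70 = 141130/158623 = 0.889720.

0.8897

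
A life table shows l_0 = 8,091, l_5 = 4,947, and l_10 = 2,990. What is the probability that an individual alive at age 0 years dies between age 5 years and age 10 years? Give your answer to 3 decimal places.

0.242

This is the probability of reaching 5 but not 10, conditional on being alive at 0: (l_5 − l_10) / l_0.
= (4,947 − 2,990) / 8,091 = 1,957 / 8,091 = 0.241874.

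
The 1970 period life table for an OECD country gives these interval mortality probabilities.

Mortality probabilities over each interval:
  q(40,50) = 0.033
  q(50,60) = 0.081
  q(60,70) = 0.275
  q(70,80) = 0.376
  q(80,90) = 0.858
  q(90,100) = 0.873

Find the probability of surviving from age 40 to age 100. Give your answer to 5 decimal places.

0.00725

Survival from 40 to 100 is the product of surviving each interval: (1 − 0.033) × (1 − 0.081) × (1 − 0.275) × (1 − 0.376) × (1 − 0.858) × (1 − 0.873).
= 0.967 × 0.919 × 0.725 × 0.624 × 0.142 × 0.127 = 0.007250.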